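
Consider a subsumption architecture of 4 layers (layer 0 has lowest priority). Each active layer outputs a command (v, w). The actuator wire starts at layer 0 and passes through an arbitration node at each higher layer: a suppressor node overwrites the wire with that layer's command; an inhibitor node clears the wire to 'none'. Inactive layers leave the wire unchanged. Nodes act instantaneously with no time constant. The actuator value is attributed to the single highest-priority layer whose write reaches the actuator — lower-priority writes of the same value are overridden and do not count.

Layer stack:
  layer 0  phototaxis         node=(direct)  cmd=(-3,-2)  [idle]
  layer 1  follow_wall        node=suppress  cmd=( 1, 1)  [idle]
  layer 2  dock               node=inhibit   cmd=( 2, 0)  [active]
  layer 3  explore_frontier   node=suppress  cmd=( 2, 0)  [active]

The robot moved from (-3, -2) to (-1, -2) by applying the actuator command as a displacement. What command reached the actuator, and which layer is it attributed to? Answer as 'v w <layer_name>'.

displacement = (-1, -2) − (-3, -2) = (2, 0)
L0 phototaxis: idle → wire = none
L1 follow_wall: idle → wire stays none
L2 dock: active, inhibitor → wire = none
L3 explore_frontier: active, suppressor → wire = (2, 0)
actuator = (2, 0) — from layer 3 (explore_frontier)

2 0 explore_frontier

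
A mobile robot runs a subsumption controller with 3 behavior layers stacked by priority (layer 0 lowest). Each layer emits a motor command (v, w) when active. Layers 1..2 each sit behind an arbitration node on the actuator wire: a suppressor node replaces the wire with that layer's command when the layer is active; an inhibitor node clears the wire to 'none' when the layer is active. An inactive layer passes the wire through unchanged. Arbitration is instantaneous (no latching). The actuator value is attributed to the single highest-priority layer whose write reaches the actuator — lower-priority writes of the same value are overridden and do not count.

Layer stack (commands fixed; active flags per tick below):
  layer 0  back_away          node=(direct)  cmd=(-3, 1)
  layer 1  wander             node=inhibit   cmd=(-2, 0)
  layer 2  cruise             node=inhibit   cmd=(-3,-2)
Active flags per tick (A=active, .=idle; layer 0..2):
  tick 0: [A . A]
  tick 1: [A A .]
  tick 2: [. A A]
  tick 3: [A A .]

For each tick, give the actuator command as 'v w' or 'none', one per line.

tick 0:
  layer 0 (back_away) active — direct: (-3, 1)
  layer 1 (wander) idle — unchanged: (-3, 1)
  layer 2 (cruise) active — inhibits: none
  → actuator none
tick 1:
  layer 0 (back_away) active — direct: (-3, 1)
  layer 1 (wander) active — inhibits: none
  layer 2 (cruise) idle — unchanged: none
  → actuator none
tick 2:
  layer 0 (back_away) idle — none
  layer 1 (wander) active — inhibits: none
  layer 2 (cruise) active — inhibits: none
  → actuator none
tick 3:
  layer 0 (back_away) active — direct: (-3, 1)
  layer 1 (wander) active — inhibits: none
  layer 2 (cruise) idle — unchanged: none
  → actuator none

none
none
none
none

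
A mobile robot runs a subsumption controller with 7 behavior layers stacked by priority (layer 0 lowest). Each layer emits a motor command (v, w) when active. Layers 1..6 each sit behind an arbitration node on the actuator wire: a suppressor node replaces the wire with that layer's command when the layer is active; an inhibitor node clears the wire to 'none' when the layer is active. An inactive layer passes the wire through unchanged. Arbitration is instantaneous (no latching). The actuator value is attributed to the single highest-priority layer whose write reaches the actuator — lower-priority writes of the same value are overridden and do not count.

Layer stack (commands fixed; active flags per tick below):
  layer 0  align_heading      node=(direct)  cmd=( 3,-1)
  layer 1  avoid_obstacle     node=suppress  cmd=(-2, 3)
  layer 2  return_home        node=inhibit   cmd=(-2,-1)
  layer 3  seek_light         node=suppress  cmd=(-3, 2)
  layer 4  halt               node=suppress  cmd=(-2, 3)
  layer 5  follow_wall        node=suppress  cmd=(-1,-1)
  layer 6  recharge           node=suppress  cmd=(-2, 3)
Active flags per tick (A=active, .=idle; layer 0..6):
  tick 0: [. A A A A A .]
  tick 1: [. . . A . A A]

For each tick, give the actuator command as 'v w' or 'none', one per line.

tick 0:
  L0 align_heading: idle → wire = none
  L1 avoid_obstacle: active, suppressor → wire = (-2, 3)
  L2 return_home: active, inhibitor → wire = none
  L3 seek_light: active, suppressor → wire = (-3, 2)
  L4 halt: active, suppressor → wire = (-2, 3)
  L5 follow_wall: active, suppressor → wire = (-1, -1)
  L6 recharge: idle → wire stays (-1, -1)
  actuator = (-1, -1)
tick 1:
  L0 align_heading: idle → wire = none
  L1 avoid_obstacle: idle → wire stays none
  L2 return_home: idle → wire stays none
  L3 seek_light: active, suppressor → wire = (-3, 2)
  L4 halt: idle → wire stays (-3, 2)
  L5 follow_wall: active, suppressor → wire = (-1, -1)
  L6 recharge: active, suppressor → wire = (-2, 3)
  actuator = (-2, 3)

-1 -1
-2 3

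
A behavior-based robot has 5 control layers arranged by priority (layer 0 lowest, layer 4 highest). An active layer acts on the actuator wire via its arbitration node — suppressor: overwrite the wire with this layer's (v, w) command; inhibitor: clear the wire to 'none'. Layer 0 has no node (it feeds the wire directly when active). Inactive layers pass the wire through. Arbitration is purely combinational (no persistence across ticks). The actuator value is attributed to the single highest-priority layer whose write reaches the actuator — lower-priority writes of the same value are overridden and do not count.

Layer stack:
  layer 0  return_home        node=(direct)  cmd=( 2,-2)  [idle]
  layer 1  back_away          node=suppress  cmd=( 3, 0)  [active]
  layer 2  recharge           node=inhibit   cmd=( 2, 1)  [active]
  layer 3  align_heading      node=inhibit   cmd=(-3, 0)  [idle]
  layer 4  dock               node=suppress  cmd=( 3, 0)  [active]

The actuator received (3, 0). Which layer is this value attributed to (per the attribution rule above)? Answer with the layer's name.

dock

[0] return_home off; wire := none
[1] back_away on (suppress); wire := (3, 0)
[2] recharge on (inhibit); wire := none
[3] align_heading off; pass none
[4] dock on (suppress); wire := (3, 0)
output (3, 0)
last writer: layer 4 = dock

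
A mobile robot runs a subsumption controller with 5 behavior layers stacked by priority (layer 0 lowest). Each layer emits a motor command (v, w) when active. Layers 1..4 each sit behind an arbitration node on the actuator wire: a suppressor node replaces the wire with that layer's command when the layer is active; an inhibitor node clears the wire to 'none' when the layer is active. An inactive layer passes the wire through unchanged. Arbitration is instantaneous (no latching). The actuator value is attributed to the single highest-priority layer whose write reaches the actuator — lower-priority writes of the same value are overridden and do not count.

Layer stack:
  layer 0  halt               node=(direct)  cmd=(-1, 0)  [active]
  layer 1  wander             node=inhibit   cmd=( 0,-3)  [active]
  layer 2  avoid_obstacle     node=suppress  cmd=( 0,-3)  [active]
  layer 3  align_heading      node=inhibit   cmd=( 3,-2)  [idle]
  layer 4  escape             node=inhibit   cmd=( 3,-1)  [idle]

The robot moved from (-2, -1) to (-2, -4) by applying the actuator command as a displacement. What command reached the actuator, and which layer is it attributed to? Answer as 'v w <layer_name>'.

displacement = (-2, -4) − (-2, -1) = (0, -3)
L0 halt: active, feeds wire = (-1, 0)
L1 wander: active, inhibitor → wire = none
L2 avoid_obstacle: active, suppressor → wire = (0, -3)
L3 align_heading: idle → wire stays (0, -3)
L4 escape: idle → wire stays (0, -3)
actuator = (0, -3) — from layer 2 (avoid_obstacle)

0 -3 avoid_obstacle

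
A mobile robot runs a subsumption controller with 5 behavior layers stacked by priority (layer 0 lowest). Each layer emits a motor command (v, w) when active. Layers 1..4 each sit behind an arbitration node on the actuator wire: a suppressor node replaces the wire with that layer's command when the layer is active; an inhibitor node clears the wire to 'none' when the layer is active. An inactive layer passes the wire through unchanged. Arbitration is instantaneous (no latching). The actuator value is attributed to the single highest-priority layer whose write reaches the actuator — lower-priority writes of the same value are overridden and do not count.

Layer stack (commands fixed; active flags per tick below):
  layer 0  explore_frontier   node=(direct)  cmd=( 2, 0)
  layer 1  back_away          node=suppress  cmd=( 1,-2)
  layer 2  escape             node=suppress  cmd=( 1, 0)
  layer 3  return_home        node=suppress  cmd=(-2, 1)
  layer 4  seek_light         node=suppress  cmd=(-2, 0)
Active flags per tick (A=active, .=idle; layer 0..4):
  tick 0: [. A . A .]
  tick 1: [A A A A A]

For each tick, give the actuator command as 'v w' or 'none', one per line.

tick 0:
  L0 explore_frontier: idle → wire = none
  L1 back_away: active, suppressor → wire = (1, -2)
  L2 escape: idle → wire stays (1, -2)
  L3 return_home: active, suppressor → wire = (-2, 1)
  L4 seek_light: idle → wire stays (-2, 1)
  actuator = (-2, 1)
tick 1:
  L0 explore_frontier: active, feeds wire = (2, 0)
  L1 back_away: active, suppressor → wire = (1, -2)
  L2 escape: active, suppressor → wire = (1, 0)
  L3 return_home: active, suppressor → wire = (-2, 1)
  L4 seek_light: active, suppressor → wire = (-2, 0)
  actuator = (-2, 0)

-2 1
-2 0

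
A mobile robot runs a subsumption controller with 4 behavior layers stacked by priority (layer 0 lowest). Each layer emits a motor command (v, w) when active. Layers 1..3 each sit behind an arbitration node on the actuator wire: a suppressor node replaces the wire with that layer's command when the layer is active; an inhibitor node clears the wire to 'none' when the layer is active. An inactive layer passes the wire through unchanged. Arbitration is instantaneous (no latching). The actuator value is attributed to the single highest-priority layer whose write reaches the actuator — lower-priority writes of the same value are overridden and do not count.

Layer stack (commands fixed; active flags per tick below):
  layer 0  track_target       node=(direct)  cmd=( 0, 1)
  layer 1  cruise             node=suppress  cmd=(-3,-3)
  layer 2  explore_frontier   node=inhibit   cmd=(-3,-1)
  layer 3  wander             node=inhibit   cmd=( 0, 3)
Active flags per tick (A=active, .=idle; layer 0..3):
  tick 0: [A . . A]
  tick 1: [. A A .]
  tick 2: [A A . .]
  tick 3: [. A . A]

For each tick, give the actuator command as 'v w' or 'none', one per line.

tick 0:
  [0] track_target on; wire := (0, 1)
  [1] cruise off; pass (0, 1)
  [2] explore_frontier off; pass (0, 1)
  [3] wander on (inhibit); wire := none
  output none
tick 1:
  [0] track_target off; wire := none
  [1] cruise on (suppress); wire := (-3, -3)
  [2] explore_frontier on (inhibit); wire := none
  [3] wander off; pass none
  output none
tick 2:
  [0] track_target on; wire := (0, 1)
  [1] cruise on (suppress); wire := (-3, -3)
  [2] explore_frontier off; pass (-3, -3)
  [3] wander off; pass (-3, -3)
  output (-3, -3)
tick 3:
  [0] track_target off; wire := none
  [1] cruise on (suppress); wire := (-3, -3)
  [2] explore_frontier off; pass (-3, -3)
  [3] wander on (inhibit); wire := none
  output none

none
none
-3 -3
none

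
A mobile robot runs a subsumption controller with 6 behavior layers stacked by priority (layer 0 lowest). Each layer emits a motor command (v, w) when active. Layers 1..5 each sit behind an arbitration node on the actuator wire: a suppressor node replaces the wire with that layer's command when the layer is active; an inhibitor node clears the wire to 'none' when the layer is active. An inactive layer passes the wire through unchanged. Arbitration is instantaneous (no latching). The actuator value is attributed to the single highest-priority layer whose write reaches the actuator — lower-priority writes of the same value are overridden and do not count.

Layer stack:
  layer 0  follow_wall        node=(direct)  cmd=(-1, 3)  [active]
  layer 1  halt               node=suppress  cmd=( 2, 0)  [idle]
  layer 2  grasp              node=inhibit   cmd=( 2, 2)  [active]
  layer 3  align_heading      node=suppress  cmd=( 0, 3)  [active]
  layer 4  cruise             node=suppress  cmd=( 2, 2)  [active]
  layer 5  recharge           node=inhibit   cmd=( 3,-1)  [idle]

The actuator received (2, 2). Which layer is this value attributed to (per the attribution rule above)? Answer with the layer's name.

cruise

L0 follow_wall: active, feeds wire = (-1, 3)
L1 halt: idle → wire stays (-1, 3)
L2 grasp: active, inhibitor → wire = none
L3 align_heading: active, suppressor → wire = (0, 3)
L4 cruise: active, suppressor → wire = (2, 2)
L5 recharge: idle → wire stays (2, 2)
actuator = (2, 2)
last writer: layer 4 = cruise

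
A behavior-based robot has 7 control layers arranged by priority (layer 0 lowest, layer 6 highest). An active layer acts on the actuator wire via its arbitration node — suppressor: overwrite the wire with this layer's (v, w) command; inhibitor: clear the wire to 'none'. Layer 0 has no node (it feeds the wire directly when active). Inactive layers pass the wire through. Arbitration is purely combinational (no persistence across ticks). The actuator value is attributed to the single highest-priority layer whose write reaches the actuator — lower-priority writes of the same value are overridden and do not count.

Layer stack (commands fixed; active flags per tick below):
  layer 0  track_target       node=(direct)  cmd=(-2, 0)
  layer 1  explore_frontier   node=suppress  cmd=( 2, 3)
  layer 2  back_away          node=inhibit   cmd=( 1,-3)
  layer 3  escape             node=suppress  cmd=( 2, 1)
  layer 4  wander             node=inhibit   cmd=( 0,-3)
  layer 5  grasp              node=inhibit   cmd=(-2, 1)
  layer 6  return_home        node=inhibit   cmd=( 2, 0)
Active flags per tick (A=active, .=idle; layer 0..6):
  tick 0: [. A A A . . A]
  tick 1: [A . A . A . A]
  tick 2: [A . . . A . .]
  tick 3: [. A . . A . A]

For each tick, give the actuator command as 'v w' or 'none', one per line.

tick 0:
  L0 track_target: idle → wire = none
  L1 explore_frontier: active, suppressor → wire = (2, 3)
  L2 back_away: active, inhibitor → wire = none
  L3 escape: active, suppressor → wire = (2, 1)
  L4 wander: idle → wire stays (2, 1)
  L5 grasp: idle → wire stays (2, 1)
  L6 return_home: active, inhibitor → wire = none
  actuator = none
tick 1:
  L0 track_target: active, feeds wire = (-2, 0)
  L1 explore_frontier: idle → wire stays (-2, 0)
  L2 back_away: active, inhibitor → wire = none
  L3 escape: idle → wire stays none
  L4 wander: active, inhibitor → wire = none
  L5 grasp: idle → wire stays none
  L6 return_home: active, inhibitor → wire = none
  actuator = none
tick 2:
  L0 track_target: active, feeds wire = (-2, 0)
  L1 explore_frontier: idle → wire stays (-2, 0)
  L2 back_away: idle → wire stays (-2, 0)
  L3 escape: idle → wire stays (-2, 0)
  L4 wander: active, inhibitor → wire = none
  L5 grasp: idle → wire stays none
  L6 return_home: idle → wire stays none
  actuator = none
tick 3:
  L0 track_target: idle → wire = none
  L1 explore_frontier: active, suppressor → wire = (2, 3)
  L2 back_away: idle → wire stays (2, 3)
  L3 escape: idle → wire stays (2, 3)
  L4 wander: active, inhibitor → wire = none
  L5 grasp: idle → wire stays none
  L6 return_home: active, inhibitor → wire = none
  actuator = none

none
none
none
none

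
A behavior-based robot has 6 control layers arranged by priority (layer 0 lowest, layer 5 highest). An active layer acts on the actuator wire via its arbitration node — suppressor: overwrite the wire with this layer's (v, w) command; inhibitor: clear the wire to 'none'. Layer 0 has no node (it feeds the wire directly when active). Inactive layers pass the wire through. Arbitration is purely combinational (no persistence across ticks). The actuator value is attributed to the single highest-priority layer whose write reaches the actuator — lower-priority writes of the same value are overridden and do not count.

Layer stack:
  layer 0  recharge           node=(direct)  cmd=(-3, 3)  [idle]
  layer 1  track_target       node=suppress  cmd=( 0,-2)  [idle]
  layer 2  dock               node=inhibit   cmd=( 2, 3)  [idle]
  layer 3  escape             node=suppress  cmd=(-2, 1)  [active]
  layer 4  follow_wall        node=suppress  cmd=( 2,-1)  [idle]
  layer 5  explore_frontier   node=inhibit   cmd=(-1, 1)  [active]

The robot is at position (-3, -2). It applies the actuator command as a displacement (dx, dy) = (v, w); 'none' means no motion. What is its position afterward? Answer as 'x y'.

L0 recharge: idle → wire = none
L1 track_target: idle → wire stays none
L2 dock: idle → wire stays none
L3 escape: active, suppressor → wire = (-2, 1)
L4 follow_wall: idle → wire stays (-2, 1)
L5 explore_frontier: active, inhibitor → wire = none
actuator = none
position: (-3, -2) + none = (-3, -2)

-3 -2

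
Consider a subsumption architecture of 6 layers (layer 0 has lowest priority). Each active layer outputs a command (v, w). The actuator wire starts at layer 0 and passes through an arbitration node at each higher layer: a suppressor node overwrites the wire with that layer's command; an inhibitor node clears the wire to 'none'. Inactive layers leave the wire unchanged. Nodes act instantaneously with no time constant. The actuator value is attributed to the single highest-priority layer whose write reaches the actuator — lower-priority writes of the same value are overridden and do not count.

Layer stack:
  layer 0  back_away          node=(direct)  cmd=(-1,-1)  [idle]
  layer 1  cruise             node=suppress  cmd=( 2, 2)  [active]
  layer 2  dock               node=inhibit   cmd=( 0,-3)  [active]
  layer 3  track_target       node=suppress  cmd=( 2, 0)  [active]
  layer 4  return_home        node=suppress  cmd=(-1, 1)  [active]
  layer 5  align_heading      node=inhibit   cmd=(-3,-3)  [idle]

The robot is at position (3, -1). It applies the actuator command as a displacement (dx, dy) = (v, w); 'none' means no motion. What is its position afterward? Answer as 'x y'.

[0] back_away off; wire := none
[1] cruise on (suppress); wire := (2, 2)
[2] dock on (inhibit); wire := none
[3] track_target on (suppress); wire := (2, 0)
[4] return_home on (suppress); wire := (-1, 1)
[5] align_heading off; pass (-1, 1)
output (-1, 1)
position: (3, -1) + (-1, 1) = (2, 0)

2 0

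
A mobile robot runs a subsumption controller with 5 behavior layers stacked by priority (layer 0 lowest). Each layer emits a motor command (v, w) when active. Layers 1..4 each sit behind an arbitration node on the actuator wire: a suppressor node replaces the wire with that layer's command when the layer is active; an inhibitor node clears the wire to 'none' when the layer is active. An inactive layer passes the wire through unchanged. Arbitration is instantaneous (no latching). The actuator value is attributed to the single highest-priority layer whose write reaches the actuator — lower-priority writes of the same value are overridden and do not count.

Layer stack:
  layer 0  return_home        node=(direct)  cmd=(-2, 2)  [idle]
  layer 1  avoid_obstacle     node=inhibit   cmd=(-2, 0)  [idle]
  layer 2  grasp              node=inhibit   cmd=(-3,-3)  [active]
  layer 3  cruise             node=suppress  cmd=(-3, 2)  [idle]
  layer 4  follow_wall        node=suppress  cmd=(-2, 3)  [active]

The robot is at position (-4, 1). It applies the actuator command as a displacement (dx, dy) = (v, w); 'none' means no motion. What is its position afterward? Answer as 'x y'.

L0 return_home: idle → wire = none
L1 avoid_obstacle: idle → wire stays none
L2 grasp: active, inhibitor → wire = none
L3 cruise: idle → wire stays none
L4 follow_wall: active, suppressor → wire = (-2, 3)
actuator = (-2, 3)
position: (-4, 1) + (-2, 3) = (-6, 4)

-6 4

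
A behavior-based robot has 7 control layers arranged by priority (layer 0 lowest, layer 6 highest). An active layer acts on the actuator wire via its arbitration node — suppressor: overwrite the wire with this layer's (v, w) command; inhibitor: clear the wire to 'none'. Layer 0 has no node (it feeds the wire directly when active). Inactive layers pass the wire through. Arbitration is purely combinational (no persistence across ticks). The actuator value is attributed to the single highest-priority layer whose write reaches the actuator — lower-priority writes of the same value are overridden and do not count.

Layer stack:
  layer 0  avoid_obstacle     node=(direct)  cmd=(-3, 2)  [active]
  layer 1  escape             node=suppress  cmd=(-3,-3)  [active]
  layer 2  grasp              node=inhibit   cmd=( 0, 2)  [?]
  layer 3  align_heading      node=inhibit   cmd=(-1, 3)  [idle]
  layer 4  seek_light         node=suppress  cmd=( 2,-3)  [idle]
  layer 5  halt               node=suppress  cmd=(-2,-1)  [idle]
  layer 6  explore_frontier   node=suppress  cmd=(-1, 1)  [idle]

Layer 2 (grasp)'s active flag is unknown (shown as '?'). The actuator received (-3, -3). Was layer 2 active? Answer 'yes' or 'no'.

no

If layer 2 is active=yes:
  actuator would be none
If layer 2 is active=no:
  actuator would be (-3, -3)
Observed (-3, -3), so layer 2 was idle.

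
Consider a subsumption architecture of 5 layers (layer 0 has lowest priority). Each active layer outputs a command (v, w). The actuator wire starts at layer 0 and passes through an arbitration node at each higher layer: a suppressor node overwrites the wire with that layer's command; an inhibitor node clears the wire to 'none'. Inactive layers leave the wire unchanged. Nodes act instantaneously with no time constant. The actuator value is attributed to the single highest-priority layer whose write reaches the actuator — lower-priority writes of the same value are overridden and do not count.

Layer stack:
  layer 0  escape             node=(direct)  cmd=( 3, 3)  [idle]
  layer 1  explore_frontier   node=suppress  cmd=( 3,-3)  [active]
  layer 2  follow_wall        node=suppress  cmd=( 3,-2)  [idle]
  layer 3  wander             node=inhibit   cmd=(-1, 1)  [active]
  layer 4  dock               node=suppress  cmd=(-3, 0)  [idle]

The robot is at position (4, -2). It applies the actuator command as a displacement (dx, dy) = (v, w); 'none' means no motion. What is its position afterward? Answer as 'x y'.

[0] escape off; wire := none
[1] explore_frontier on (suppress); wire := (3, -3)
[2] follow_wall off; pass (3, -3)
[3] wander on (inhibit); wire := none
[4] dock off; pass none
output none
position: (4, -2) + none = (4, -2)

4 -2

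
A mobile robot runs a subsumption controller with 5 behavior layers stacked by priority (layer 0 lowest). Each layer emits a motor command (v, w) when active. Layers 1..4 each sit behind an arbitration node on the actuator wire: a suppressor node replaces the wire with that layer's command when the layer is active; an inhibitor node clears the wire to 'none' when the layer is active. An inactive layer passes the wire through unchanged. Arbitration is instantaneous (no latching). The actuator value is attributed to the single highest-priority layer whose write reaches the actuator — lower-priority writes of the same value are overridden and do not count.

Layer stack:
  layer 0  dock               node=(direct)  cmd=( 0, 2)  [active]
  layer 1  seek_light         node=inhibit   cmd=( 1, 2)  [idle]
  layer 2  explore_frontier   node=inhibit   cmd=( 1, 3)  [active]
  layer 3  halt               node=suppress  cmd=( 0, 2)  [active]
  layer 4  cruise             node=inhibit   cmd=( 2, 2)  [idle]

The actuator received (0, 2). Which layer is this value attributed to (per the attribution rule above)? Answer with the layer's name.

halt

layer 0 (dock) active — direct: (0, 2)
layer 1 (seek_light) idle — unchanged: (0, 2)
layer 2 (explore_frontier) active — inhibits: none
layer 3 (halt) active — suppresses: (0, 2)
layer 4 (cruise) idle — unchanged: (0, 2)
→ actuator (0, 2)
last writer: layer 3 = halt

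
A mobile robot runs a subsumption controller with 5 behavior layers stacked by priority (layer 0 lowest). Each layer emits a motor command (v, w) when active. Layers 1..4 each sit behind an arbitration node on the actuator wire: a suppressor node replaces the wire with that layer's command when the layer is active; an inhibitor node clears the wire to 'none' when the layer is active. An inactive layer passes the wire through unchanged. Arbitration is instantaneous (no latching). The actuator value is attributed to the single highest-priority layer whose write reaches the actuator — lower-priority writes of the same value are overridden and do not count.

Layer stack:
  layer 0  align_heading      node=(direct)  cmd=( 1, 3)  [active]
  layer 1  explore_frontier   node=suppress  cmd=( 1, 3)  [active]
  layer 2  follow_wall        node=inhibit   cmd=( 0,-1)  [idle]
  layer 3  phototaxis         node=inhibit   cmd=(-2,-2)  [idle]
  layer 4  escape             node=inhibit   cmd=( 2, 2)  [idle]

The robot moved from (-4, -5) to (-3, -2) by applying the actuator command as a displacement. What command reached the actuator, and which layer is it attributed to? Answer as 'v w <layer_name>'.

1 3 explore_frontier

displacement = (-3, -2) − (-4, -5) = (1, 3)
[0] align_heading on; wire := (1, 3)
[1] explore_frontier on (suppress); wire := (1, 3)
[2] follow_wall off; pass (1, 3)
[3] phototaxis off; pass (1, 3)
[4] escape off; pass (1, 3)
output (1, 3) — from layer 1 (explore_frontier)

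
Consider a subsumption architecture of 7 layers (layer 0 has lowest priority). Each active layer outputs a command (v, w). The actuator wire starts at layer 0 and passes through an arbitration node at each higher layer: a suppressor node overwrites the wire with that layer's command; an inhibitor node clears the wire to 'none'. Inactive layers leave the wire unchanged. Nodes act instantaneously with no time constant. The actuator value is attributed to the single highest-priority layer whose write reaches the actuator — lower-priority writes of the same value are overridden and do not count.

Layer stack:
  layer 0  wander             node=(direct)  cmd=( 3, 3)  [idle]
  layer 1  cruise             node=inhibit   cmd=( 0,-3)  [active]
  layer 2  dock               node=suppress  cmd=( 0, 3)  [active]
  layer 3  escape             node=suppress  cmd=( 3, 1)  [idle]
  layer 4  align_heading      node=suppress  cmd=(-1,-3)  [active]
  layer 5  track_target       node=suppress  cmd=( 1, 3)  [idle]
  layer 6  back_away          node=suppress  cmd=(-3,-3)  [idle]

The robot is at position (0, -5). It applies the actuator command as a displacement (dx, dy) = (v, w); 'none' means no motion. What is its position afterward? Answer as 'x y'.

-1 -8

L0 wander: idle → wire = none
L1 cruise: active, inhibitor → wire = none
L2 dock: active, suppressor → wire = (0, 3)
L3 escape: idle → wire stays (0, 3)
L4 align_heading: active, suppressor → wire = (-1, -3)
L5 track_target: idle → wire stays (-1, -3)
L6 back_away: idle → wire stays (-1, -3)
actuator = (-1, -3)
position: (0, -5) + (-1, -3) = (-1, -8)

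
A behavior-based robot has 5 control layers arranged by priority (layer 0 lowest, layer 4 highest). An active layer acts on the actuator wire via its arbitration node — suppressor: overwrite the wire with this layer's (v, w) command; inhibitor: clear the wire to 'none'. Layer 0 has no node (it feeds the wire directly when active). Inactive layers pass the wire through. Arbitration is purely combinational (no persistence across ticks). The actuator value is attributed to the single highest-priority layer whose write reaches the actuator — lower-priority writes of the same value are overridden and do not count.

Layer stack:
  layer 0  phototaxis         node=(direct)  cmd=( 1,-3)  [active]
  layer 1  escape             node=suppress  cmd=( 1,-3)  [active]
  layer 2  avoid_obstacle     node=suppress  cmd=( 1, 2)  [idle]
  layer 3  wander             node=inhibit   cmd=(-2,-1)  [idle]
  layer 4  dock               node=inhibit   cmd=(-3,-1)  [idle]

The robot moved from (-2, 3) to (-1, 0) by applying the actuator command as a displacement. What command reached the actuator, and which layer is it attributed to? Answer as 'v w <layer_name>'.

displacement = (-1, 0) − (-2, 3) = (1, -3)
[0] phototaxis on; wire := (1, -3)
[1] escape on (suppress); wire := (1, -3)
[2] avoid_obstacle off; pass (1, -3)
[3] wander off; pass (1, -3)
[4] dock off; pass (1, -3)
output (1, -3) — from layer 1 (escape)

1 -3 escape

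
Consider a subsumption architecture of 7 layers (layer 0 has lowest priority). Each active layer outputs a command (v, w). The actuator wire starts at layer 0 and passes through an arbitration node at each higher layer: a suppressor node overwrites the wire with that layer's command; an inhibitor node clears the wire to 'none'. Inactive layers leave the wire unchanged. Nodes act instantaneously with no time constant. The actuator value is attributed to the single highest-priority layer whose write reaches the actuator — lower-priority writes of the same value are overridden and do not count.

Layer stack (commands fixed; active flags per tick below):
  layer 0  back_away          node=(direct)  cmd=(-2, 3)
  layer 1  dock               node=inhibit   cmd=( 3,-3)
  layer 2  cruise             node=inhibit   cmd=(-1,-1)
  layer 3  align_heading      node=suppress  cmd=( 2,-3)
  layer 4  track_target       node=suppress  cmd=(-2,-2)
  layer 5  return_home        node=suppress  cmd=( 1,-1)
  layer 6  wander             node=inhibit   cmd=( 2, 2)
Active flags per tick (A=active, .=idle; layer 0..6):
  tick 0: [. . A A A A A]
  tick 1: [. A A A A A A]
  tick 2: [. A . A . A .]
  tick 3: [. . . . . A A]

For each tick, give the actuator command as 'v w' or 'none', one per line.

none
none
1 -1
none

tick 0:
  [0] back_away off; wire := none
  [1] dock off; pass none
  [2] cruise on (inhibit); wire := none
  [3] align_heading on (suppress); wire := (2, -3)
  [4] track_target on (suppress); wire := (-2, -2)
  [5] return_home on (suppress); wire := (1, -1)
  [6] wander on (inhibit); wire := none
  output none
tick 1:
  [0] back_away off; wire := none
  [1] dock on (inhibit); wire := none
  [2] cruise on (inhibit); wire := none
  [3] align_heading on (suppress); wire := (2, -3)
  [4] track_target on (suppress); wire := (-2, -2)
  [5] return_home on (suppress); wire := (1, -1)
  [6] wander on (inhibit); wire := none
  output none
tick 2:
  [0] back_away off; wire := none
  [1] dock on (inhibit); wire := none
  [2] cruise off; pass none
  [3] align_heading on (suppress); wire := (2, -3)
  [4] track_target off; pass (2, -3)
  [5] return_home on (suppress); wire := (1, -1)
  [6] wander off; pass (1, -1)
  output (1, -1)
tick 3:
  [0] back_away off; wire := none
  [1] dock off; pass none
  [2] cruise off; pass none
  [3] align_heading off; pass none
  [4] track_target off; pass none
  [5] return_home on (suppress); wire := (1, -1)
  [6] wander on (inhibit); wire := none
  output none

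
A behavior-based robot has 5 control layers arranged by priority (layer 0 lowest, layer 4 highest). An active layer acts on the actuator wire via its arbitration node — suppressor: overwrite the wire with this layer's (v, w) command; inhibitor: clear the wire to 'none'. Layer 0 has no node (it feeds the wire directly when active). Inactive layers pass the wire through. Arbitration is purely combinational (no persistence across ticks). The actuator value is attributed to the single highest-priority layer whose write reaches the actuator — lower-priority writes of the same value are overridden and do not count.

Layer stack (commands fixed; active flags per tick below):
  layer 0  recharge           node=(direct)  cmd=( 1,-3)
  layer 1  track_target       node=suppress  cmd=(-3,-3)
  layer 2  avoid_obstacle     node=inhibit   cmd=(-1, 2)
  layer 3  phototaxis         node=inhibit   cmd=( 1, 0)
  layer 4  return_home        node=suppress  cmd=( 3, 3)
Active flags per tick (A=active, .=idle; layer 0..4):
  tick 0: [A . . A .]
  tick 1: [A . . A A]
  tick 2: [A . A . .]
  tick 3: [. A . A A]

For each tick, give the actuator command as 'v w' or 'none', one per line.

tick 0:
  L0 recharge: active, feeds wire = (1, -3)
  L1 track_target: idle → wire stays (1, -3)
  L2 avoid_obstacle: idle → wire stays (1, -3)
  L3 phototaxis: active, inhibitor → wire = none
  L4 return_home: idle → wire stays none
  actuator = none
tick 1:
  L0 recharge: active, feeds wire = (1, -3)
  L1 track_target: idle → wire stays (1, -3)
  L2 avoid_obstacle: idle → wire stays (1, -3)
  L3 phototaxis: active, inhibitor → wire = none
  L4 return_home: active, suppressor → wire = (3, 3)
  actuator = (3, 3)
tick 2:
  L0 recharge: active, feeds wire = (1, -3)
  L1 track_target: idle → wire stays (1, -3)
  L2 avoid_obstacle: active, inhibitor → wire = none
  L3 phototaxis: idle → wire stays none
  L4 return_home: idle → wire stays none
  actuator = none
tick 3:
  L0 recharge: idle → wire = none
  L1 track_target: active, suppressor → wire = (-3, -3)
  L2 avoid_obstacle: idle → wire stays (-3, -3)
  L3 phototaxis: active, inhibitor → wire = none
  L4 return_home: active, suppressor → wire = (3, 3)
  actuator = (3, 3)

none
3 3
none
3 3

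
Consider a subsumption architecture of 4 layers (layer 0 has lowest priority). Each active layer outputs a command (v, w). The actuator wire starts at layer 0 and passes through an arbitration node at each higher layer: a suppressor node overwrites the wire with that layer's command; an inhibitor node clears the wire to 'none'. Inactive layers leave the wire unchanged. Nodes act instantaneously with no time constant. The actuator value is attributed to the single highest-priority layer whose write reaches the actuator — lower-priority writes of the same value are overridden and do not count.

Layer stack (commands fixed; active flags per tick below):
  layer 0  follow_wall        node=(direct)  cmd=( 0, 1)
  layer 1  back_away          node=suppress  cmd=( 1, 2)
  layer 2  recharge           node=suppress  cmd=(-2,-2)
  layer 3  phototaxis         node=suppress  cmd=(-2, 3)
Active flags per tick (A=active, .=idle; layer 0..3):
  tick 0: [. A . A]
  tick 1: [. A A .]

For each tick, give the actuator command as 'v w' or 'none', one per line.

-2 3
-2 -2

tick 0:
  layer 0 (follow_wall) idle — none
  layer 1 (back_away) active — suppresses: (1, 2)
  layer 2 (recharge) idle — unchanged: (1, 2)
  layer 3 (phototaxis) active — suppresses: (-2, 3)
  → actuator (-2, 3)
tick 1:
  layer 0 (follow_wall) idle — none
  layer 1 (back_away) active — suppresses: (1, 2)
  layer 2 (recharge) active — suppresses: (-2, -2)
  layer 3 (phototaxis) idle — unchanged: (-2, -2)
  → actuator (-2, -2)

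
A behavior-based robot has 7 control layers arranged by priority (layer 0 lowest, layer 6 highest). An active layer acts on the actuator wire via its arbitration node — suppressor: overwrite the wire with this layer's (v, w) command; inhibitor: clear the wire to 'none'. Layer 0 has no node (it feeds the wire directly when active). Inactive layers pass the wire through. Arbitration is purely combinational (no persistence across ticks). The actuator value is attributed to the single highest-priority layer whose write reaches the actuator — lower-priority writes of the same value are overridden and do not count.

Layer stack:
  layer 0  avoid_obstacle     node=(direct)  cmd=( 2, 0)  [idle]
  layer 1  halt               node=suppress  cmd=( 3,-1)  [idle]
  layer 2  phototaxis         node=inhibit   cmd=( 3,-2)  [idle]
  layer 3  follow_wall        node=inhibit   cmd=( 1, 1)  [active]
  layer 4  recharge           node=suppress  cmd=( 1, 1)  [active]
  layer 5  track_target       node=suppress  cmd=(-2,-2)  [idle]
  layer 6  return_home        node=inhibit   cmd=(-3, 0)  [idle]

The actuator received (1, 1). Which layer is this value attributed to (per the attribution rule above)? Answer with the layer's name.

recharge

[0] avoid_obstacle off; wire := none
[1] halt off; pass none
[2] phototaxis off; pass none
[3] follow_wall on (inhibit); wire := none
[4] recharge on (suppress); wire := (1, 1)
[5] track_target off; pass (1, 1)
[6] return_home off; pass (1, 1)
output (1, 1)
last writer: layer 4 = recharge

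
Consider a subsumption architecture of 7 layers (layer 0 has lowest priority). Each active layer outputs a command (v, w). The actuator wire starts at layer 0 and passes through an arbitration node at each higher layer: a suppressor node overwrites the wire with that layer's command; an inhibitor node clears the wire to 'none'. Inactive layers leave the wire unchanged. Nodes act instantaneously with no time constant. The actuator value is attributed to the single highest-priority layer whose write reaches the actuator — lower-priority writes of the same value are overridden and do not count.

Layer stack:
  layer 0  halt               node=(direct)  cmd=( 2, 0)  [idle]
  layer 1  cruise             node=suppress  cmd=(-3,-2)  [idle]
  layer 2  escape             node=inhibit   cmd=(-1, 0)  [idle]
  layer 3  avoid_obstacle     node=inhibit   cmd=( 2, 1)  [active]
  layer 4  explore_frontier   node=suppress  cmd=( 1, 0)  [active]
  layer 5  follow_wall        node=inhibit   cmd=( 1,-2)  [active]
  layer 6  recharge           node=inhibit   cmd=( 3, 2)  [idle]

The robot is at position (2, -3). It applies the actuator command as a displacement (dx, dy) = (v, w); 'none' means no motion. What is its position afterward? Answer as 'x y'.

L0 halt: idle → wire = none
L1 cruise: idle → wire stays none
L2 escape: idle → wire stays none
L3 avoid_obstacle: active, inhibitor → wire = none
L4 explore_frontier: active, suppressor → wire = (1, 0)
L5 follow_wall: active, inhibitor → wire = none
L6 recharge: idle → wire stays none
actuator = none
position: (2, -3) + none = (2, -3)

2 -3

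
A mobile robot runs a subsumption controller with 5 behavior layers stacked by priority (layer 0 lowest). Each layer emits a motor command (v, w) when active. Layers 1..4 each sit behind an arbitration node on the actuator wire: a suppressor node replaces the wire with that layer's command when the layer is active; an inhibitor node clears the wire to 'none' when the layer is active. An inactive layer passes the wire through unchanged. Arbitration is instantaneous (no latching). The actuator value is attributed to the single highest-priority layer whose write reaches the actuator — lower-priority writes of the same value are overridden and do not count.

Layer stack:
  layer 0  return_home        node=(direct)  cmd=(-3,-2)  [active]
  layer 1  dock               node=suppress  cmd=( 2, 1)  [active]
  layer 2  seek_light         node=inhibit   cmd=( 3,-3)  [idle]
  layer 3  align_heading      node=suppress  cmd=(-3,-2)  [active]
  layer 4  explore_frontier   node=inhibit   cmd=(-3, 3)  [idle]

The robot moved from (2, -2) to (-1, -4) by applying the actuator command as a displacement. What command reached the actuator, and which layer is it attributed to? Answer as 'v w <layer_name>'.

displacement = (-1, -4) − (2, -2) = (-3, -2)
layer 0 (return_home) active — direct: (-3, -2)
layer 1 (dock) active — suppresses: (2, 1)
layer 2 (seek_light) idle — unchanged: (2, 1)
layer 3 (align_heading) active — suppresses: (-3, -2)
layer 4 (explore_frontier) idle — unchanged: (-3, -2)
→ actuator (-3, -2) — from layer 3 (align_heading)

-3 -2 align_heading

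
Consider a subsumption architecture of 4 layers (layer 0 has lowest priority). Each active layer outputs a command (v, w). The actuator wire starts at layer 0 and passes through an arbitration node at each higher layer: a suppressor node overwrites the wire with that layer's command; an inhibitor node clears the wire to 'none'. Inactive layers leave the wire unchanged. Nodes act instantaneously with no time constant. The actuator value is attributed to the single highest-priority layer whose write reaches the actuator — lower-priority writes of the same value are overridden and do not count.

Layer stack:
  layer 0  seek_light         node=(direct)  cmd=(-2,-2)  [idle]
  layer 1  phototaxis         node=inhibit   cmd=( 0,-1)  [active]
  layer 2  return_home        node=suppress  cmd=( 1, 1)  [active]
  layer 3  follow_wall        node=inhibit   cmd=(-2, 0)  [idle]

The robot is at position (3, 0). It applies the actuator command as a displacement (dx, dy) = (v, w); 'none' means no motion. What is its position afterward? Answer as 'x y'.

4 1

L0 seek_light: idle → wire = none
L1 phototaxis: active, inhibitor → wire = none
L2 return_home: active, suppressor → wire = (1, 1)
L3 follow_wall: idle → wire stays (1, 1)
actuator = (1, 1)
position: (3, 0) + (1, 1) = (4, 1)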